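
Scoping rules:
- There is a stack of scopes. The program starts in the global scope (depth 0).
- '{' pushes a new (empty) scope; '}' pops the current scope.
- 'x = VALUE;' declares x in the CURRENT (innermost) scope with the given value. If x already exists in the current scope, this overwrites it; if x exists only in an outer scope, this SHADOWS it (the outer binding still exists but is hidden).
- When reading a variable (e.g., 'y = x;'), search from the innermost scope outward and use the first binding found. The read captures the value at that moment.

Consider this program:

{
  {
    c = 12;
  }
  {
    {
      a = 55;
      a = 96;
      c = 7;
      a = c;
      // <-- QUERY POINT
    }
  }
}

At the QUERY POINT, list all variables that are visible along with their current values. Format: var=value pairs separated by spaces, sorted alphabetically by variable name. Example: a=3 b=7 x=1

Answer: a=7 c=7

Derivation:
Step 1: enter scope (depth=1)
Step 2: enter scope (depth=2)
Step 3: declare c=12 at depth 2
Step 4: exit scope (depth=1)
Step 5: enter scope (depth=2)
Step 6: enter scope (depth=3)
Step 7: declare a=55 at depth 3
Step 8: declare a=96 at depth 3
Step 9: declare c=7 at depth 3
Step 10: declare a=(read c)=7 at depth 3
Visible at query point: a=7 c=7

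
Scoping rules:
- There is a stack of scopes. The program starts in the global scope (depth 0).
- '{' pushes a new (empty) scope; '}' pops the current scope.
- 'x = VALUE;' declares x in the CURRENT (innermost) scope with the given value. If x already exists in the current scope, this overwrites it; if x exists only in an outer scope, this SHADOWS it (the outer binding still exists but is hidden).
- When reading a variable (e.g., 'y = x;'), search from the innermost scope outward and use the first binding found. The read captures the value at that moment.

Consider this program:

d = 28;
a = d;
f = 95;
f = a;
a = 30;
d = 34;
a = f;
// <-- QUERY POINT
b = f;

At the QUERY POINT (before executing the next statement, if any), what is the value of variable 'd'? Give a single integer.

Step 1: declare d=28 at depth 0
Step 2: declare a=(read d)=28 at depth 0
Step 3: declare f=95 at depth 0
Step 4: declare f=(read a)=28 at depth 0
Step 5: declare a=30 at depth 0
Step 6: declare d=34 at depth 0
Step 7: declare a=(read f)=28 at depth 0
Visible at query point: a=28 d=34 f=28

Answer: 34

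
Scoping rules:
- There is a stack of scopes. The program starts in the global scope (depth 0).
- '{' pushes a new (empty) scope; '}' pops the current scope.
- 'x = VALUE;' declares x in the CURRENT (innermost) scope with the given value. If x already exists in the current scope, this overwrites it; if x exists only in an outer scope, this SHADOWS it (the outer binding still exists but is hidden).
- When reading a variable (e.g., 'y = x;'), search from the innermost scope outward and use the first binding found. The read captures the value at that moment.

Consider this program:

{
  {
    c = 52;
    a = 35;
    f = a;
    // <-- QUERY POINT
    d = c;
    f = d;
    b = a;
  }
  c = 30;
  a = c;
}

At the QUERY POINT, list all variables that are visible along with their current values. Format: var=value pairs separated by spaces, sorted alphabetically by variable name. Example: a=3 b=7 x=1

Step 1: enter scope (depth=1)
Step 2: enter scope (depth=2)
Step 3: declare c=52 at depth 2
Step 4: declare a=35 at depth 2
Step 5: declare f=(read a)=35 at depth 2
Visible at query point: a=35 c=52 f=35

Answer: a=35 c=52 f=35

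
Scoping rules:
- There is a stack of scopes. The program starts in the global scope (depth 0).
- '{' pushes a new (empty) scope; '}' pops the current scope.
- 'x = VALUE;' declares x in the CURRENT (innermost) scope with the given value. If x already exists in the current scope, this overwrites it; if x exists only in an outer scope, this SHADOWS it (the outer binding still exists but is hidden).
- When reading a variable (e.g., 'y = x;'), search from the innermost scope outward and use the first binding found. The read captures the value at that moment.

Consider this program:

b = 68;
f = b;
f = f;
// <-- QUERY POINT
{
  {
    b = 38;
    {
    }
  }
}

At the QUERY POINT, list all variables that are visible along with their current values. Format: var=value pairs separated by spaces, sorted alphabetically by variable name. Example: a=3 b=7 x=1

Step 1: declare b=68 at depth 0
Step 2: declare f=(read b)=68 at depth 0
Step 3: declare f=(read f)=68 at depth 0
Visible at query point: b=68 f=68

Answer: b=68 f=68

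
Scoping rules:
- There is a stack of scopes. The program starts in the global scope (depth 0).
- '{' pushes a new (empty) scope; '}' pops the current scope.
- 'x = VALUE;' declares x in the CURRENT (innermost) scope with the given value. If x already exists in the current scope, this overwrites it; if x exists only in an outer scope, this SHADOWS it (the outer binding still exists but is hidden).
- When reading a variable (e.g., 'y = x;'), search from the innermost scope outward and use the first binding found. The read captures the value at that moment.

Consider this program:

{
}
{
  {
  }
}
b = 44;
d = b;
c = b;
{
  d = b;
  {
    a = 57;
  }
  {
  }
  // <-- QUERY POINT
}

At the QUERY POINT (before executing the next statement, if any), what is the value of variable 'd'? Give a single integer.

Answer: 44

Derivation:
Step 1: enter scope (depth=1)
Step 2: exit scope (depth=0)
Step 3: enter scope (depth=1)
Step 4: enter scope (depth=2)
Step 5: exit scope (depth=1)
Step 6: exit scope (depth=0)
Step 7: declare b=44 at depth 0
Step 8: declare d=(read b)=44 at depth 0
Step 9: declare c=(read b)=44 at depth 0
Step 10: enter scope (depth=1)
Step 11: declare d=(read b)=44 at depth 1
Step 12: enter scope (depth=2)
Step 13: declare a=57 at depth 2
Step 14: exit scope (depth=1)
Step 15: enter scope (depth=2)
Step 16: exit scope (depth=1)
Visible at query point: b=44 c=44 d=44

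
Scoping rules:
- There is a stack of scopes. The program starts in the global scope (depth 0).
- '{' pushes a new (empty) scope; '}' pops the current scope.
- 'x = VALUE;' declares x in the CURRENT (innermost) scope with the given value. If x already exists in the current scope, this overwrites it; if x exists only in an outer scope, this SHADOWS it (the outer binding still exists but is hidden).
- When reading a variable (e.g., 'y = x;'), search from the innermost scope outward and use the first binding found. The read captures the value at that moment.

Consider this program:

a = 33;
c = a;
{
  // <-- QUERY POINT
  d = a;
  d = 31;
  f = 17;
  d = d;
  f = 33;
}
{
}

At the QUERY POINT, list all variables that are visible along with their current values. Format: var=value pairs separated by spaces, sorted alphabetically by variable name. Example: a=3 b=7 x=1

Step 1: declare a=33 at depth 0
Step 2: declare c=(read a)=33 at depth 0
Step 3: enter scope (depth=1)
Visible at query point: a=33 c=33

Answer: a=33 c=33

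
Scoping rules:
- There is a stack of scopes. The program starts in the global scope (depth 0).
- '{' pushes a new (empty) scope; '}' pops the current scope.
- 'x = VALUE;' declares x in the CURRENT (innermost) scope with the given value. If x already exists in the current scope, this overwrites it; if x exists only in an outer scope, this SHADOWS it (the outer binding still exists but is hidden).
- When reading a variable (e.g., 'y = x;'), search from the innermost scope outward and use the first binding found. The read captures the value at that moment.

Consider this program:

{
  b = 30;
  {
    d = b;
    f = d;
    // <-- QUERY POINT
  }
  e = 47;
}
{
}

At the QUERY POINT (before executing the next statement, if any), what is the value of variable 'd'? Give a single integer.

Answer: 30

Derivation:
Step 1: enter scope (depth=1)
Step 2: declare b=30 at depth 1
Step 3: enter scope (depth=2)
Step 4: declare d=(read b)=30 at depth 2
Step 5: declare f=(read d)=30 at depth 2
Visible at query point: b=30 d=30 f=30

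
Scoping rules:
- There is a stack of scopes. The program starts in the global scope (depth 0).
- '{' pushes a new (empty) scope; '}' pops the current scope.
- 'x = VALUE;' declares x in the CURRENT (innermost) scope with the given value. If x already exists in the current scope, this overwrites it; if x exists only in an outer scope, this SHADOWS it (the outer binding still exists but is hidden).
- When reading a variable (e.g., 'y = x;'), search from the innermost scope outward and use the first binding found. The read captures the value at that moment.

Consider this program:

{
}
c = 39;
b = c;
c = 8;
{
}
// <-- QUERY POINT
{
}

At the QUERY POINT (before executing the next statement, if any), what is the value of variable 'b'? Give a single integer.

Step 1: enter scope (depth=1)
Step 2: exit scope (depth=0)
Step 3: declare c=39 at depth 0
Step 4: declare b=(read c)=39 at depth 0
Step 5: declare c=8 at depth 0
Step 6: enter scope (depth=1)
Step 7: exit scope (depth=0)
Visible at query point: b=39 c=8

Answer: 39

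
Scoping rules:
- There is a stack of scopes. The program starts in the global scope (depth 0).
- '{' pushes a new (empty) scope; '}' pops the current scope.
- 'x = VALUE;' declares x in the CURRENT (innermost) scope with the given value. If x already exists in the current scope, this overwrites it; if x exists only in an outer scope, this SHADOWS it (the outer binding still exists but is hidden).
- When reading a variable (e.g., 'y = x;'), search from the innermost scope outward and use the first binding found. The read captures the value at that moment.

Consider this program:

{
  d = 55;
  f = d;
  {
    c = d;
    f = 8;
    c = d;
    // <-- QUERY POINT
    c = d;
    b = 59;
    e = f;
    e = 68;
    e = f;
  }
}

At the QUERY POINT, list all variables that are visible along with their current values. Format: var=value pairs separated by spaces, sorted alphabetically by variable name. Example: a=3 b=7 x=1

Step 1: enter scope (depth=1)
Step 2: declare d=55 at depth 1
Step 3: declare f=(read d)=55 at depth 1
Step 4: enter scope (depth=2)
Step 5: declare c=(read d)=55 at depth 2
Step 6: declare f=8 at depth 2
Step 7: declare c=(read d)=55 at depth 2
Visible at query point: c=55 d=55 f=8

Answer: c=55 d=55 f=8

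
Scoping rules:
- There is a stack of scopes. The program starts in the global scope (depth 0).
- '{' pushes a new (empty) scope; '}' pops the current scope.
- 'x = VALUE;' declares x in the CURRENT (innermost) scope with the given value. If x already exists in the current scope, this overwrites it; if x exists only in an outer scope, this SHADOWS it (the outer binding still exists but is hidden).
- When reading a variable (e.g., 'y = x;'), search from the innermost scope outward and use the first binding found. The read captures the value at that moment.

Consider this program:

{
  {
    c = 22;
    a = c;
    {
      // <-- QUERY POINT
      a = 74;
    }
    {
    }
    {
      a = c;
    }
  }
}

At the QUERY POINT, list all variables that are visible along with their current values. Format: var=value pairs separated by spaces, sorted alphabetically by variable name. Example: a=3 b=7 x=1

Answer: a=22 c=22

Derivation:
Step 1: enter scope (depth=1)
Step 2: enter scope (depth=2)
Step 3: declare c=22 at depth 2
Step 4: declare a=(read c)=22 at depth 2
Step 5: enter scope (depth=3)
Visible at query point: a=22 c=22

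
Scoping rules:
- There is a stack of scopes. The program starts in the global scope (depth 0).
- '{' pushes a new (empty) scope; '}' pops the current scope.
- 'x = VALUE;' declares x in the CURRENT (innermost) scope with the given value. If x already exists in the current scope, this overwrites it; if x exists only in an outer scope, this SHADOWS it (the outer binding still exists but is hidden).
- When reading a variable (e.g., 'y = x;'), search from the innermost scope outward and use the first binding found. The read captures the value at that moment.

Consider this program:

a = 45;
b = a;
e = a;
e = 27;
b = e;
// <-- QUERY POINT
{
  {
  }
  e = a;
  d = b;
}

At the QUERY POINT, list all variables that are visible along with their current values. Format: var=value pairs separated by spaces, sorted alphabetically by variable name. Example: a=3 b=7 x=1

Answer: a=45 b=27 e=27

Derivation:
Step 1: declare a=45 at depth 0
Step 2: declare b=(read a)=45 at depth 0
Step 3: declare e=(read a)=45 at depth 0
Step 4: declare e=27 at depth 0
Step 5: declare b=(read e)=27 at depth 0
Visible at query point: a=45 b=27 e=27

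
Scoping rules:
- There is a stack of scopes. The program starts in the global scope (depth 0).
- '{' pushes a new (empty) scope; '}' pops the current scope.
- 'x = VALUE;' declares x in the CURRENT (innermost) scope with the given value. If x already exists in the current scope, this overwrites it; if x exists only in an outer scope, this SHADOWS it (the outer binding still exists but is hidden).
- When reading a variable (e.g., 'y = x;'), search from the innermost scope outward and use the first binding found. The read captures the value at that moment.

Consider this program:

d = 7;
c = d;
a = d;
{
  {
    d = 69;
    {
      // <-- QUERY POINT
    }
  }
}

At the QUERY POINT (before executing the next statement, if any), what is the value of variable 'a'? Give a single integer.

Answer: 7

Derivation:
Step 1: declare d=7 at depth 0
Step 2: declare c=(read d)=7 at depth 0
Step 3: declare a=(read d)=7 at depth 0
Step 4: enter scope (depth=1)
Step 5: enter scope (depth=2)
Step 6: declare d=69 at depth 2
Step 7: enter scope (depth=3)
Visible at query point: a=7 c=7 d=69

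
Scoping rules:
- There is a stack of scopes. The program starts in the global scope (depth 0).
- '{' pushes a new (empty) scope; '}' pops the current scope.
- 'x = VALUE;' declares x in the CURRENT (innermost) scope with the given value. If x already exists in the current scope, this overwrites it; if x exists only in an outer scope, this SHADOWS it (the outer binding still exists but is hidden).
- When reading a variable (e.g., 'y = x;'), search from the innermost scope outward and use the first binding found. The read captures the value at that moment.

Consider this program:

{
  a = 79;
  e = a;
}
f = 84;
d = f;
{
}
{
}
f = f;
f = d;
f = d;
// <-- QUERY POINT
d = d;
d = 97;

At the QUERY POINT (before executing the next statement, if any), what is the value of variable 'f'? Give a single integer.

Step 1: enter scope (depth=1)
Step 2: declare a=79 at depth 1
Step 3: declare e=(read a)=79 at depth 1
Step 4: exit scope (depth=0)
Step 5: declare f=84 at depth 0
Step 6: declare d=(read f)=84 at depth 0
Step 7: enter scope (depth=1)
Step 8: exit scope (depth=0)
Step 9: enter scope (depth=1)
Step 10: exit scope (depth=0)
Step 11: declare f=(read f)=84 at depth 0
Step 12: declare f=(read d)=84 at depth 0
Step 13: declare f=(read d)=84 at depth 0
Visible at query point: d=84 f=84

Answer: 84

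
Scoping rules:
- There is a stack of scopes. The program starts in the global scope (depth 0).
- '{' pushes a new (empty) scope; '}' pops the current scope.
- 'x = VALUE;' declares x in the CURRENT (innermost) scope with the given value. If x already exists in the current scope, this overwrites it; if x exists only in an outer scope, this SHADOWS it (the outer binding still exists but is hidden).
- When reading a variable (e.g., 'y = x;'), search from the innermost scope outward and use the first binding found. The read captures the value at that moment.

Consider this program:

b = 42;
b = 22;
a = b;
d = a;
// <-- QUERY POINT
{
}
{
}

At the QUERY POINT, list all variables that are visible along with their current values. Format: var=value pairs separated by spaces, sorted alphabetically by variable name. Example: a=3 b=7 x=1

Answer: a=22 b=22 d=22

Derivation:
Step 1: declare b=42 at depth 0
Step 2: declare b=22 at depth 0
Step 3: declare a=(read b)=22 at depth 0
Step 4: declare d=(read a)=22 at depth 0
Visible at query point: a=22 b=22 d=22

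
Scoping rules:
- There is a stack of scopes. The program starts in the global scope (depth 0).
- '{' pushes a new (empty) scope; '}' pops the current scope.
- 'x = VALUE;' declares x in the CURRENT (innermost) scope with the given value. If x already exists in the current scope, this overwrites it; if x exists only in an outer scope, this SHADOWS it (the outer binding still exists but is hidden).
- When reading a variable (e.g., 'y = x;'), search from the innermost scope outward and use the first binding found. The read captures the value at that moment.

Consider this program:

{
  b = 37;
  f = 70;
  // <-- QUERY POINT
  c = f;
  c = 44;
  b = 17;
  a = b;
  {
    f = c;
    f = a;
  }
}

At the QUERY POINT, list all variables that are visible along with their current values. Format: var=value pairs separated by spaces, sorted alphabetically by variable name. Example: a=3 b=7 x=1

Step 1: enter scope (depth=1)
Step 2: declare b=37 at depth 1
Step 3: declare f=70 at depth 1
Visible at query point: b=37 f=70

Answer: b=37 f=70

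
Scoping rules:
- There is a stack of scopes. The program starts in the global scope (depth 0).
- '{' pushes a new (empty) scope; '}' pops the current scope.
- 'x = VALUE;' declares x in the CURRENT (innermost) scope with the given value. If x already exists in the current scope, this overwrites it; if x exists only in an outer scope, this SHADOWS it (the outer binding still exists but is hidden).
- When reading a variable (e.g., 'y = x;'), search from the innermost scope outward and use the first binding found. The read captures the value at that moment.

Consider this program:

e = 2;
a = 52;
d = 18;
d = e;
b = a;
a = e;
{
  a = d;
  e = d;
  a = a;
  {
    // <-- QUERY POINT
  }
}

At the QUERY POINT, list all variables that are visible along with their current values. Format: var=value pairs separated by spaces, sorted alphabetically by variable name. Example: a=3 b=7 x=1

Step 1: declare e=2 at depth 0
Step 2: declare a=52 at depth 0
Step 3: declare d=18 at depth 0
Step 4: declare d=(read e)=2 at depth 0
Step 5: declare b=(read a)=52 at depth 0
Step 6: declare a=(read e)=2 at depth 0
Step 7: enter scope (depth=1)
Step 8: declare a=(read d)=2 at depth 1
Step 9: declare e=(read d)=2 at depth 1
Step 10: declare a=(read a)=2 at depth 1
Step 11: enter scope (depth=2)
Visible at query point: a=2 b=52 d=2 e=2

Answer: a=2 b=52 d=2 e=2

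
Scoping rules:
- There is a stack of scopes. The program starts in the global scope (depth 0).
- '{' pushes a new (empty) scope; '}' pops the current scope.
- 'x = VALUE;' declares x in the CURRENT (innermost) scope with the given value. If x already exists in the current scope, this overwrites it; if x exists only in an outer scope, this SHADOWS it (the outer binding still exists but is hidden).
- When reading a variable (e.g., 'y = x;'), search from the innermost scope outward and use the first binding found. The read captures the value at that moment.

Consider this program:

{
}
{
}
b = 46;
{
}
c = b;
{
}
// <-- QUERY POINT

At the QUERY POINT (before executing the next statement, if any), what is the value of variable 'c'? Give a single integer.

Step 1: enter scope (depth=1)
Step 2: exit scope (depth=0)
Step 3: enter scope (depth=1)
Step 4: exit scope (depth=0)
Step 5: declare b=46 at depth 0
Step 6: enter scope (depth=1)
Step 7: exit scope (depth=0)
Step 8: declare c=(read b)=46 at depth 0
Step 9: enter scope (depth=1)
Step 10: exit scope (depth=0)
Visible at query point: b=46 c=46

Answer: 46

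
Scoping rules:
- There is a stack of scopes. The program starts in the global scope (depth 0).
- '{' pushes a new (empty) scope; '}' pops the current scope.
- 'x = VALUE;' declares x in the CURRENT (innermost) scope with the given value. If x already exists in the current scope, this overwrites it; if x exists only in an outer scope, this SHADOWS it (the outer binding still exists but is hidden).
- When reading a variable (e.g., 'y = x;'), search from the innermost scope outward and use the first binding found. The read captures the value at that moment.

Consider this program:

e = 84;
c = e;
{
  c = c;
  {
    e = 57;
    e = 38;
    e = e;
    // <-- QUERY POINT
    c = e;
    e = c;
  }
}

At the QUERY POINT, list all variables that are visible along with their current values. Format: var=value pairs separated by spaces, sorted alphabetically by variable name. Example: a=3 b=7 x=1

Step 1: declare e=84 at depth 0
Step 2: declare c=(read e)=84 at depth 0
Step 3: enter scope (depth=1)
Step 4: declare c=(read c)=84 at depth 1
Step 5: enter scope (depth=2)
Step 6: declare e=57 at depth 2
Step 7: declare e=38 at depth 2
Step 8: declare e=(read e)=38 at depth 2
Visible at query point: c=84 e=38

Answer: c=84 e=38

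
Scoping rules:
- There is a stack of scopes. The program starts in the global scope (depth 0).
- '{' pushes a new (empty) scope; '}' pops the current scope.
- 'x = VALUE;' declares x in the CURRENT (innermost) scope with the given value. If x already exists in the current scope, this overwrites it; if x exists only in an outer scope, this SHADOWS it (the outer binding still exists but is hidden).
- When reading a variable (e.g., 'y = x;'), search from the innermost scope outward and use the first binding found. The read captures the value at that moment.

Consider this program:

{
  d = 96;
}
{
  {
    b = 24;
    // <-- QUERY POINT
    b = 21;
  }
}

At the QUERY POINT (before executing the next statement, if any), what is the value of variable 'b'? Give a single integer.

Answer: 24

Derivation:
Step 1: enter scope (depth=1)
Step 2: declare d=96 at depth 1
Step 3: exit scope (depth=0)
Step 4: enter scope (depth=1)
Step 5: enter scope (depth=2)
Step 6: declare b=24 at depth 2
Visible at query point: b=24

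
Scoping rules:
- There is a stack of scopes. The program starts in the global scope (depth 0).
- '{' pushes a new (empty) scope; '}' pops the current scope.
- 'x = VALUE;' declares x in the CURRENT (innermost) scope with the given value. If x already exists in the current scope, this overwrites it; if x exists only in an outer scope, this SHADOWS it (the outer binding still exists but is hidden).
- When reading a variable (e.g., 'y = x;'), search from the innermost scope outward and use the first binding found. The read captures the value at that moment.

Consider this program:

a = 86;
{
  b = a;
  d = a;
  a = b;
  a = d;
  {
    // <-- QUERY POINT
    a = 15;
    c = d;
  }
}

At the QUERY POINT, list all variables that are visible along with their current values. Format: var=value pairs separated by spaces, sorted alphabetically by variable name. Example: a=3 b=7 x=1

Step 1: declare a=86 at depth 0
Step 2: enter scope (depth=1)
Step 3: declare b=(read a)=86 at depth 1
Step 4: declare d=(read a)=86 at depth 1
Step 5: declare a=(read b)=86 at depth 1
Step 6: declare a=(read d)=86 at depth 1
Step 7: enter scope (depth=2)
Visible at query point: a=86 b=86 d=86

Answer: a=86 b=86 d=86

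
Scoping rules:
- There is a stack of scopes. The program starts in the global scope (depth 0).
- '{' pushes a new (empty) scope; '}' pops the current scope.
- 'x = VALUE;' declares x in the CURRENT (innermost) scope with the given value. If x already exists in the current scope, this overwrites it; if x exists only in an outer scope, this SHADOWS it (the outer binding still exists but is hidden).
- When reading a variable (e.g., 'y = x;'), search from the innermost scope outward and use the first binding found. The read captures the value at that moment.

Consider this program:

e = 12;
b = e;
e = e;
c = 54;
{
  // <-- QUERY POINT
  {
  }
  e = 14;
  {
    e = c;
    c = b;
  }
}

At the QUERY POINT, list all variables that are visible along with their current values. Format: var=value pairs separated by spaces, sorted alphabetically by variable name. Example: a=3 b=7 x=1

Answer: b=12 c=54 e=12

Derivation:
Step 1: declare e=12 at depth 0
Step 2: declare b=(read e)=12 at depth 0
Step 3: declare e=(read e)=12 at depth 0
Step 4: declare c=54 at depth 0
Step 5: enter scope (depth=1)
Visible at query point: b=12 c=54 e=12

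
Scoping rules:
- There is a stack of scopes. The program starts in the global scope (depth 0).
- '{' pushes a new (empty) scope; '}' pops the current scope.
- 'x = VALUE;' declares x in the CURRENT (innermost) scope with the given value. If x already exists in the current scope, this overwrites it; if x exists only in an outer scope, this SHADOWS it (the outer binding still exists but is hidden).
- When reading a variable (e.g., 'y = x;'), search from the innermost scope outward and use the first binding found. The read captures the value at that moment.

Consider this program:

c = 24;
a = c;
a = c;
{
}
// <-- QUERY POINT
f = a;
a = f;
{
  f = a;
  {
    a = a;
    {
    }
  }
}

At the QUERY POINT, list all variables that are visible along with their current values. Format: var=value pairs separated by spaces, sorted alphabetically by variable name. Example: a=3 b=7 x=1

Answer: a=24 c=24

Derivation:
Step 1: declare c=24 at depth 0
Step 2: declare a=(read c)=24 at depth 0
Step 3: declare a=(read c)=24 at depth 0
Step 4: enter scope (depth=1)
Step 5: exit scope (depth=0)
Visible at query point: a=24 c=24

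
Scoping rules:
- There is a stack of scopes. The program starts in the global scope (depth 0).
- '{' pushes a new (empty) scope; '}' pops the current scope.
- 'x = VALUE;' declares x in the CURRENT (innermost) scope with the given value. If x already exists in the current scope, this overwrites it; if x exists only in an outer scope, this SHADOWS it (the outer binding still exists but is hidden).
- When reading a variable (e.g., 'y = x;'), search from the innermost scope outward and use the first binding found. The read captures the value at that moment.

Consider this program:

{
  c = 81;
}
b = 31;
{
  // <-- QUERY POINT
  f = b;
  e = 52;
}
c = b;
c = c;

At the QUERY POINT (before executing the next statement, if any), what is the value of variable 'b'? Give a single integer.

Answer: 31

Derivation:
Step 1: enter scope (depth=1)
Step 2: declare c=81 at depth 1
Step 3: exit scope (depth=0)
Step 4: declare b=31 at depth 0
Step 5: enter scope (depth=1)
Visible at query point: b=31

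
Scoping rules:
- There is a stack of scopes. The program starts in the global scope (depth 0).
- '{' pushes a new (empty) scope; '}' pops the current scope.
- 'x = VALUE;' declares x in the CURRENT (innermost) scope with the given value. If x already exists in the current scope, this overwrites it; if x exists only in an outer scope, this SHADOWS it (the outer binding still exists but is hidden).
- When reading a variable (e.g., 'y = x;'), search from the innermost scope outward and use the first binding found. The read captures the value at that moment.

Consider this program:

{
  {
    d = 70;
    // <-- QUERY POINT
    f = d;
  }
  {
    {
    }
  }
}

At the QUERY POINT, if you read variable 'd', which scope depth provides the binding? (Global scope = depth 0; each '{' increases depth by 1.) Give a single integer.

Step 1: enter scope (depth=1)
Step 2: enter scope (depth=2)
Step 3: declare d=70 at depth 2
Visible at query point: d=70

Answer: 2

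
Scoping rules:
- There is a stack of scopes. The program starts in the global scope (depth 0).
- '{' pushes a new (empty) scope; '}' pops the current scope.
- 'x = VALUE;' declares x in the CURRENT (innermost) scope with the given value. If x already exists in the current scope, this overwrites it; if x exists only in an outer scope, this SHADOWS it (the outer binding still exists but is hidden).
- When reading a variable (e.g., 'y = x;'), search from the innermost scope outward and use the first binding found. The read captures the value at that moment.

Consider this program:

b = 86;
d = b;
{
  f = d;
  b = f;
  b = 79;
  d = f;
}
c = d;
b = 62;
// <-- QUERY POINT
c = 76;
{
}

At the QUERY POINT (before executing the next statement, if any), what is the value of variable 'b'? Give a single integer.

Answer: 62

Derivation:
Step 1: declare b=86 at depth 0
Step 2: declare d=(read b)=86 at depth 0
Step 3: enter scope (depth=1)
Step 4: declare f=(read d)=86 at depth 1
Step 5: declare b=(read f)=86 at depth 1
Step 6: declare b=79 at depth 1
Step 7: declare d=(read f)=86 at depth 1
Step 8: exit scope (depth=0)
Step 9: declare c=(read d)=86 at depth 0
Step 10: declare b=62 at depth 0
Visible at query point: b=62 c=86 d=86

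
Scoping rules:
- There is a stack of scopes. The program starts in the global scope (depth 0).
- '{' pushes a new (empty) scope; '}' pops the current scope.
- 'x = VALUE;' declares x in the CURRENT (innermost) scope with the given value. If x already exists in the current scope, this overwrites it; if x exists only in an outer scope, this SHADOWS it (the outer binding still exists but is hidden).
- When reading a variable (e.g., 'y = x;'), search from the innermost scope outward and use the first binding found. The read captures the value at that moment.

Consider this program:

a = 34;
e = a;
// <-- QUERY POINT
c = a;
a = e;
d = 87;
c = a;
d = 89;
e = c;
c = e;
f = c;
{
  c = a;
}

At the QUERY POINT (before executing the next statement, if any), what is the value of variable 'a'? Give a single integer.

Answer: 34

Derivation:
Step 1: declare a=34 at depth 0
Step 2: declare e=(read a)=34 at depth 0
Visible at query point: a=34 e=34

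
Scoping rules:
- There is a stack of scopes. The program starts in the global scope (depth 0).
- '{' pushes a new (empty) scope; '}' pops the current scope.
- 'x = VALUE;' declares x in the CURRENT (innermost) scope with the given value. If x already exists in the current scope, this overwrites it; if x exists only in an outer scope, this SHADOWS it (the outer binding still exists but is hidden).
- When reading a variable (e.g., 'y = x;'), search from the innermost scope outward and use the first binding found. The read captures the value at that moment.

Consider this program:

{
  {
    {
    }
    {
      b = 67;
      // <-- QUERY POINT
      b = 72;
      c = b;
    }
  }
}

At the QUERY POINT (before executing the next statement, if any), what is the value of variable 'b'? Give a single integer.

Answer: 67

Derivation:
Step 1: enter scope (depth=1)
Step 2: enter scope (depth=2)
Step 3: enter scope (depth=3)
Step 4: exit scope (depth=2)
Step 5: enter scope (depth=3)
Step 6: declare b=67 at depth 3
Visible at query point: b=67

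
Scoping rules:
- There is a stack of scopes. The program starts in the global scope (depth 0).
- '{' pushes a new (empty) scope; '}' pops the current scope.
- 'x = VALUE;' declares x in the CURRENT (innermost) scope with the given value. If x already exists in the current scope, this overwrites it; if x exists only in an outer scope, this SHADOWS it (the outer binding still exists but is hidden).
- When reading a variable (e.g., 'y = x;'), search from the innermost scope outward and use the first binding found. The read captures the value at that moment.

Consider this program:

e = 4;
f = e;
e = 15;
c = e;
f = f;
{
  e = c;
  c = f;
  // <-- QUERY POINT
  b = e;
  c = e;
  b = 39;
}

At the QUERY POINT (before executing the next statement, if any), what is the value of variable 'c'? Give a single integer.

Step 1: declare e=4 at depth 0
Step 2: declare f=(read e)=4 at depth 0
Step 3: declare e=15 at depth 0
Step 4: declare c=(read e)=15 at depth 0
Step 5: declare f=(read f)=4 at depth 0
Step 6: enter scope (depth=1)
Step 7: declare e=(read c)=15 at depth 1
Step 8: declare c=(read f)=4 at depth 1
Visible at query point: c=4 e=15 f=4

Answer: 4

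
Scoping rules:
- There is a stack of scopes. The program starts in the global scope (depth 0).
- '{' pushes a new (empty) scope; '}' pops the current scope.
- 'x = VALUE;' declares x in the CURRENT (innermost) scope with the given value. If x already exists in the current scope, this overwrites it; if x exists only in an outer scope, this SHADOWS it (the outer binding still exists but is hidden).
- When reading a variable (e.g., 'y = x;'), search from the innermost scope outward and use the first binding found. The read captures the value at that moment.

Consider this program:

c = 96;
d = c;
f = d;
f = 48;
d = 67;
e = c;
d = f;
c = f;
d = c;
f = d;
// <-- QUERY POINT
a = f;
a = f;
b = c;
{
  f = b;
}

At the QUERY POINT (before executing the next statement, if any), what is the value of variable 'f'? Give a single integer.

Step 1: declare c=96 at depth 0
Step 2: declare d=(read c)=96 at depth 0
Step 3: declare f=(read d)=96 at depth 0
Step 4: declare f=48 at depth 0
Step 5: declare d=67 at depth 0
Step 6: declare e=(read c)=96 at depth 0
Step 7: declare d=(read f)=48 at depth 0
Step 8: declare c=(read f)=48 at depth 0
Step 9: declare d=(read c)=48 at depth 0
Step 10: declare f=(read d)=48 at depth 0
Visible at query point: c=48 d=48 e=96 f=48

Answer: 48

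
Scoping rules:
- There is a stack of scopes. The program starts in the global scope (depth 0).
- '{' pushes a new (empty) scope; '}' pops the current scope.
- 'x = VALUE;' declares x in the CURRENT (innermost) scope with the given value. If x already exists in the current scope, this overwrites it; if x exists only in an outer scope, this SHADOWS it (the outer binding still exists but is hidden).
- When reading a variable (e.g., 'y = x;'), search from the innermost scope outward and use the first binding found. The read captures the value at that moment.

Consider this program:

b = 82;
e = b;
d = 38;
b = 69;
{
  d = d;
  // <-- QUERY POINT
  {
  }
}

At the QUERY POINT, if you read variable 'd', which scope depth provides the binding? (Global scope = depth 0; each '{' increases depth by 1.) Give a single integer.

Step 1: declare b=82 at depth 0
Step 2: declare e=(read b)=82 at depth 0
Step 3: declare d=38 at depth 0
Step 4: declare b=69 at depth 0
Step 5: enter scope (depth=1)
Step 6: declare d=(read d)=38 at depth 1
Visible at query point: b=69 d=38 e=82

Answer: 1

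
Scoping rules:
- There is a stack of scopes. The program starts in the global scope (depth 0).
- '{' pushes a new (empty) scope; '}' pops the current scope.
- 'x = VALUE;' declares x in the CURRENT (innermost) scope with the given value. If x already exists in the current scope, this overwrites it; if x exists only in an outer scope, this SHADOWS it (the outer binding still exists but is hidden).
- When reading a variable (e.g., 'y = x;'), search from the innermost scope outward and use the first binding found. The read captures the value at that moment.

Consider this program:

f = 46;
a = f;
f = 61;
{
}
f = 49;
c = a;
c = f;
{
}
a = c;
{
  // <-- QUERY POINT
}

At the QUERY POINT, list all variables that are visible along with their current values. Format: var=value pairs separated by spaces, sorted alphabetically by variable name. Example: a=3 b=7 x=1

Answer: a=49 c=49 f=49

Derivation:
Step 1: declare f=46 at depth 0
Step 2: declare a=(read f)=46 at depth 0
Step 3: declare f=61 at depth 0
Step 4: enter scope (depth=1)
Step 5: exit scope (depth=0)
Step 6: declare f=49 at depth 0
Step 7: declare c=(read a)=46 at depth 0
Step 8: declare c=(read f)=49 at depth 0
Step 9: enter scope (depth=1)
Step 10: exit scope (depth=0)
Step 11: declare a=(read c)=49 at depth 0
Step 12: enter scope (depth=1)
Visible at query point: a=49 c=49 f=49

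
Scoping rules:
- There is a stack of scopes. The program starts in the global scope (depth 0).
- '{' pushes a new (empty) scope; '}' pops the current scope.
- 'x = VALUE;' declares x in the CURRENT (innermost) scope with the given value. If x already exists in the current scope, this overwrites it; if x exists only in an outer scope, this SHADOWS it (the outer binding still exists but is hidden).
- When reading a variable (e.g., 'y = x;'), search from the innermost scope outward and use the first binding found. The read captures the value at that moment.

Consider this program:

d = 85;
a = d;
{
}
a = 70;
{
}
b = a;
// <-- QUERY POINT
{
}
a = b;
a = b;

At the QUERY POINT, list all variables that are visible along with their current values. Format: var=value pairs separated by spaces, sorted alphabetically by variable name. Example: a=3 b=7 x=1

Step 1: declare d=85 at depth 0
Step 2: declare a=(read d)=85 at depth 0
Step 3: enter scope (depth=1)
Step 4: exit scope (depth=0)
Step 5: declare a=70 at depth 0
Step 6: enter scope (depth=1)
Step 7: exit scope (depth=0)
Step 8: declare b=(read a)=70 at depth 0
Visible at query point: a=70 b=70 d=85

Answer: a=70 b=70 d=85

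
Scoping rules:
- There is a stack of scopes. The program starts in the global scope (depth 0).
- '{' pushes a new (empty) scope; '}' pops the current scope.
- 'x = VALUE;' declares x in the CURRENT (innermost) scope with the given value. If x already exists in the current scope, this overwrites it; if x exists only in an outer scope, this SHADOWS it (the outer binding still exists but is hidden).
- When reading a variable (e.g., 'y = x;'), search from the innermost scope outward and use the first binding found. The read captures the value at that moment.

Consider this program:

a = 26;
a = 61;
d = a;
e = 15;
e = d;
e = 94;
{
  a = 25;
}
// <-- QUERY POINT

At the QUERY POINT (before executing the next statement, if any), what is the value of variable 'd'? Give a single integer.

Answer: 61

Derivation:
Step 1: declare a=26 at depth 0
Step 2: declare a=61 at depth 0
Step 3: declare d=(read a)=61 at depth 0
Step 4: declare e=15 at depth 0
Step 5: declare e=(read d)=61 at depth 0
Step 6: declare e=94 at depth 0
Step 7: enter scope (depth=1)
Step 8: declare a=25 at depth 1
Step 9: exit scope (depth=0)
Visible at query point: a=61 d=61 e=94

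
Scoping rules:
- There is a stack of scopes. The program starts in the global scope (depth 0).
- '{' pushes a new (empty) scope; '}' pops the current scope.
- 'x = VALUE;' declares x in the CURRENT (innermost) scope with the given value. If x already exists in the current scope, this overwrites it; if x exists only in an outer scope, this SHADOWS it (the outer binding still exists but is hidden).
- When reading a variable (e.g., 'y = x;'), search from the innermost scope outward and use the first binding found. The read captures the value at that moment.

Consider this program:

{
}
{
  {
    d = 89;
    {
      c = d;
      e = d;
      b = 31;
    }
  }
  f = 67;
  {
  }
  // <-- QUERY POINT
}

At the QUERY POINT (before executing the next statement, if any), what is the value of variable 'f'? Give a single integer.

Step 1: enter scope (depth=1)
Step 2: exit scope (depth=0)
Step 3: enter scope (depth=1)
Step 4: enter scope (depth=2)
Step 5: declare d=89 at depth 2
Step 6: enter scope (depth=3)
Step 7: declare c=(read d)=89 at depth 3
Step 8: declare e=(read d)=89 at depth 3
Step 9: declare b=31 at depth 3
Step 10: exit scope (depth=2)
Step 11: exit scope (depth=1)
Step 12: declare f=67 at depth 1
Step 13: enter scope (depth=2)
Step 14: exit scope (depth=1)
Visible at query point: f=67

Answer: 67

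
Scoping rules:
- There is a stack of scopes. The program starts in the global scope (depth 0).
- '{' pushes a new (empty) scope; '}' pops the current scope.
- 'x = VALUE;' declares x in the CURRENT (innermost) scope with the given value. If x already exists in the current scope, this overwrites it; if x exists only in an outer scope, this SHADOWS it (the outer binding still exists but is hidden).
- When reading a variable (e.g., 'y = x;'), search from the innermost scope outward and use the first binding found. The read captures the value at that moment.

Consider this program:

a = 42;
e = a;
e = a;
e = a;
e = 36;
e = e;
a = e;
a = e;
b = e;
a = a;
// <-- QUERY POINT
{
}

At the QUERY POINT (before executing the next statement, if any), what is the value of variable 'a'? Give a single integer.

Step 1: declare a=42 at depth 0
Step 2: declare e=(read a)=42 at depth 0
Step 3: declare e=(read a)=42 at depth 0
Step 4: declare e=(read a)=42 at depth 0
Step 5: declare e=36 at depth 0
Step 6: declare e=(read e)=36 at depth 0
Step 7: declare a=(read e)=36 at depth 0
Step 8: declare a=(read e)=36 at depth 0
Step 9: declare b=(read e)=36 at depth 0
Step 10: declare a=(read a)=36 at depth 0
Visible at query point: a=36 b=36 e=36

Answer: 36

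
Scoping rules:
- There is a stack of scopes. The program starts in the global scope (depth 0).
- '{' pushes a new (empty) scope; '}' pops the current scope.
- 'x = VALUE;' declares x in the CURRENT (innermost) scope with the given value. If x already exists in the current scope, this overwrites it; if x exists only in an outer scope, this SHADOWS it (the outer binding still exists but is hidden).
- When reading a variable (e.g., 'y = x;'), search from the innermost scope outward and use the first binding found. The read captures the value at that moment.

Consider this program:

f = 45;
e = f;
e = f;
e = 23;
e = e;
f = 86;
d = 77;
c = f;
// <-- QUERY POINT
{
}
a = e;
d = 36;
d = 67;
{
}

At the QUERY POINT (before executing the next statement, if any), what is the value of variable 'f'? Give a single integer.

Answer: 86

Derivation:
Step 1: declare f=45 at depth 0
Step 2: declare e=(read f)=45 at depth 0
Step 3: declare e=(read f)=45 at depth 0
Step 4: declare e=23 at depth 0
Step 5: declare e=(read e)=23 at depth 0
Step 6: declare f=86 at depth 0
Step 7: declare d=77 at depth 0
Step 8: declare c=(read f)=86 at depth 0
Visible at query point: c=86 d=77 e=23 f=86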